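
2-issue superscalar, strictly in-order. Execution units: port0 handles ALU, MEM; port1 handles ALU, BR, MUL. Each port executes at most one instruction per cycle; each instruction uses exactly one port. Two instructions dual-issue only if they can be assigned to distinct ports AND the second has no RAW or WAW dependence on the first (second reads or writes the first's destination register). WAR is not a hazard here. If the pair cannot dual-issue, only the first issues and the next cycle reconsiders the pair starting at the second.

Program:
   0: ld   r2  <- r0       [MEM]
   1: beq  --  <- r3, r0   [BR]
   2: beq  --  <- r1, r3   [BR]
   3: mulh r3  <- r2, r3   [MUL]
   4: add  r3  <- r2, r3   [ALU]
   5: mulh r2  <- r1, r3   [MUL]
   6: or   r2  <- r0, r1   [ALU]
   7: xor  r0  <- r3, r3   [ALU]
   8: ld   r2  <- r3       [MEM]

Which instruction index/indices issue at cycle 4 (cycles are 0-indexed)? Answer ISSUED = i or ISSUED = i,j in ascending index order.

ISSUED = 5

[0] i0/i1  ld/beq  -- pair
[1] i2  beq  -- no-port BR/MUL
[2] i3  mulh  -- RAW+WAW r3
[3] i4  add  -- RAW r3
[4] i5  mulh  -- WAW r2
[5] i6/i7  or/xor  -- pair
[6] i8  ld  -- tail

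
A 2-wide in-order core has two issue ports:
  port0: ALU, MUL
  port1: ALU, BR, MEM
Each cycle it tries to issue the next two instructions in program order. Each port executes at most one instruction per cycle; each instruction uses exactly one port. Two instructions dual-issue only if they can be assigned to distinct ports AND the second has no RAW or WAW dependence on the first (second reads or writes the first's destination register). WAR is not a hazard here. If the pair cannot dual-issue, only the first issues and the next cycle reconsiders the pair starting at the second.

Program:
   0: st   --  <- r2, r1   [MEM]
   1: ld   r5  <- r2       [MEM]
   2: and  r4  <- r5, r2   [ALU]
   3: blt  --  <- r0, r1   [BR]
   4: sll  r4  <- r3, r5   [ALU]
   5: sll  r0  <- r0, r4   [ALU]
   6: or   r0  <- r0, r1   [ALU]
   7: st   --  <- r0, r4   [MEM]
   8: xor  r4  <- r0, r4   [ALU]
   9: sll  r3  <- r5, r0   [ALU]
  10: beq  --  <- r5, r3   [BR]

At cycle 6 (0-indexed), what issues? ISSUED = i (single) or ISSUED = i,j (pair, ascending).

[0] i0  st  -- no-port MEM/MEM
[1] i1  ld  -- RAW r5
[2] i2&i3  and;blt  -- pair
[3] i4  sll  -- RAW r4
[4] i5  sll  -- RAW+WAW r0
[5] i6  or  -- RAW r0
[6] i7&i8  st;xor  -- pair
[7] i9  sll  -- RAW r3
[8] i10  beq  -- tail

ISSUED = 7,8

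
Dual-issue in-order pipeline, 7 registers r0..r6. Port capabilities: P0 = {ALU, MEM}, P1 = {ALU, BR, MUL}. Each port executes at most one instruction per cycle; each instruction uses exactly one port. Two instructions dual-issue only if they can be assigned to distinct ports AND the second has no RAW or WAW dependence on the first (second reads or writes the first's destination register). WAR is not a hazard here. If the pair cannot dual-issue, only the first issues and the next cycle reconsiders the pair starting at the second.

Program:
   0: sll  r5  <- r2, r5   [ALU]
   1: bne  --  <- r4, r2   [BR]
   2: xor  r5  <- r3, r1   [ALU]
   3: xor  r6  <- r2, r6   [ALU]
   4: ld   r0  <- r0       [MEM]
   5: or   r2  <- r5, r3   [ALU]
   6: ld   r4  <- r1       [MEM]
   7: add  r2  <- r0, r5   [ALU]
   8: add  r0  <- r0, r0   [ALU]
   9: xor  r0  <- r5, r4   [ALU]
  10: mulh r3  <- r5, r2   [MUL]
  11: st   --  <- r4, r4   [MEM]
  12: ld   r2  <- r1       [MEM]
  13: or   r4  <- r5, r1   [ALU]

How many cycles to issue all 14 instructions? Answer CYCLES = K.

0. sll.ALU;bne.BR @i0/i1  | dual
1. xor.ALU;xor.ALU @i2/i3  | dual
2. ld.MEM;or.ALU @i4/i5  | dual
3. ld.MEM;add.ALU @i6/i7  | dual
4. add.ALU @i8  | WAW r0
5. xor.ALU;mulh.MUL @i9/i10  | dual
6. st.MEM @i11  | no-port MEM/MEM
7. ld.MEM;or.ALU @i12/i13  | dual

CYCLES = 8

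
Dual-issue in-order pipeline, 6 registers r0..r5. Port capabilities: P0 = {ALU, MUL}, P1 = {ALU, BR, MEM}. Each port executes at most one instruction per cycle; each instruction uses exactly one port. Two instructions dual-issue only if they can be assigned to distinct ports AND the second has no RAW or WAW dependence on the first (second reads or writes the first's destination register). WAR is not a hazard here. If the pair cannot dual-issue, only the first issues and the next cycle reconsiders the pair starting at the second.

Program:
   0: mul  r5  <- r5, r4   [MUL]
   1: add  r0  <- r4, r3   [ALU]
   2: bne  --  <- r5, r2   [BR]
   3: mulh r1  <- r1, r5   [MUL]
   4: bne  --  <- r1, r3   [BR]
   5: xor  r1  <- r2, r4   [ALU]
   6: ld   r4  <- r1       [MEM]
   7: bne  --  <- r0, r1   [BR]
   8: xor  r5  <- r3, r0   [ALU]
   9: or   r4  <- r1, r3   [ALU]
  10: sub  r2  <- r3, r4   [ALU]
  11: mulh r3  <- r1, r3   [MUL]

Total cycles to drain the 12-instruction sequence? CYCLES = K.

CYCLES = 7

0. mul/add @i0+i1  | dual
1. bne/mulh @i2+i3  | dual
2. bne/xor @i4+i5  | dual
3. ld @i6  | no-port MEM/BR
4. bne/xor @i7+i8  | dual
5. or @i9  | RAW r4
6. sub/mulh @i10+i11  | dual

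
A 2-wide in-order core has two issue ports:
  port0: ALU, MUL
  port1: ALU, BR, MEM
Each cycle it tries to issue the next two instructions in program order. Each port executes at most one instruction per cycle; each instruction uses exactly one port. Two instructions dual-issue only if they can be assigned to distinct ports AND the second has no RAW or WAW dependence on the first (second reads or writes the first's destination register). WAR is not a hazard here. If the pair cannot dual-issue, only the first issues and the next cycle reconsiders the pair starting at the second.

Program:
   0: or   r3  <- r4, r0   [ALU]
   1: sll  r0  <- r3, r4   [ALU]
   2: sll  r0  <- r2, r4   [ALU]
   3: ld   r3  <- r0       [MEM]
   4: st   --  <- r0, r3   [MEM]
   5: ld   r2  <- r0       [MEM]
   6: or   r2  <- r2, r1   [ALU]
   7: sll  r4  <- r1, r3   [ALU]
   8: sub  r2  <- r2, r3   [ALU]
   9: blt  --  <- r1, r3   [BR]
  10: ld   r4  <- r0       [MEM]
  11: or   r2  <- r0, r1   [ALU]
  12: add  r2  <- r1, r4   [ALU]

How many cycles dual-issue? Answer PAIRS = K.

0. or @i0  | RAW r3
1. sll @i1  | WAW r0
2. sll @i2  | RAW r0
3. ld @i3  | no-port MEM/MEM
4. st @i4  | no-port MEM/MEM
5. ld @i5  | RAW+WAW r2
6. or sll @i6/i7  | dual
7. sub blt @i8/i9  | dual
8. ld or @i10/i11  | dual
9. add @i12  | tail

PAIRS = 3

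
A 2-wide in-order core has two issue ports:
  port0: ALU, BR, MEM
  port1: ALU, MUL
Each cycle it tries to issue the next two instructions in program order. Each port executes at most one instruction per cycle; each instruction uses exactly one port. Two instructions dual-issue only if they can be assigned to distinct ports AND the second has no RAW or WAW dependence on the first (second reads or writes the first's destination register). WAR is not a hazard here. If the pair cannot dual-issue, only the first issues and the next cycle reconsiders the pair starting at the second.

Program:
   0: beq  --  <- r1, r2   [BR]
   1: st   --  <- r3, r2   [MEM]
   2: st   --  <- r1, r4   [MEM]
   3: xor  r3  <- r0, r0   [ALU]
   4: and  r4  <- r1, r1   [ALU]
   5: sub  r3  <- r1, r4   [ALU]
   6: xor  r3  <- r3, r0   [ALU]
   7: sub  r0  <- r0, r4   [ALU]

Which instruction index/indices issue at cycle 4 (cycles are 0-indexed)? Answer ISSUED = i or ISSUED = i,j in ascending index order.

  cy0 -> i0 (beq.BR) no-port BR/MEM
  cy1 -> i1 (st.MEM) no-port MEM/MEM
  cy2 -> i2,i3 (st.MEM+xor.ALU) pair
  cy3 -> i4 (and.ALU) RAW r4
  cy4 -> i5 (sub.ALU) RAW+WAW r3
  cy5 -> i6,i7 (xor.ALU+sub.ALU) pair

ISSUED = 5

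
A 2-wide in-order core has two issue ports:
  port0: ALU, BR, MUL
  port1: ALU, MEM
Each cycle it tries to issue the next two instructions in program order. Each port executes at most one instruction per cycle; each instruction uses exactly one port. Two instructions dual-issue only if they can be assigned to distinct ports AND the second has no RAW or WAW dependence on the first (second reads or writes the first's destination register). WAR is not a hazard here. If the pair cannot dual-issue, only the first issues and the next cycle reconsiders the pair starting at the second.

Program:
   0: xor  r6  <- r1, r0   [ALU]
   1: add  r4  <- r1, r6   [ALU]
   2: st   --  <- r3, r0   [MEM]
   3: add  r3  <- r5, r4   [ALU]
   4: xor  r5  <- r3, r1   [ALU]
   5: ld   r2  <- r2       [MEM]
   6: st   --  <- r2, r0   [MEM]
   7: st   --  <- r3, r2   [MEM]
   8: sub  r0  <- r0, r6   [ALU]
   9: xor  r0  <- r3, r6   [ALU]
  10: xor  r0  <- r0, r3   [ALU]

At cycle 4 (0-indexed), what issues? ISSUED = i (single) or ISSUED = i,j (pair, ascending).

[0] i0  xor.ALU  -- RAW r6
[1] i1+i2  add.ALU;st.MEM  -- pair
[2] i3  add.ALU  -- RAW r3
[3] i4+i5  xor.ALU;ld.MEM  -- pair
[4] i6  st.MEM  -- no-port MEM/MEM
[5] i7+i8  st.MEM;sub.ALU  -- pair
[6] i9  xor.ALU  -- RAW+WAW r0
[7] i10  xor.ALU  -- tail

ISSUED = 6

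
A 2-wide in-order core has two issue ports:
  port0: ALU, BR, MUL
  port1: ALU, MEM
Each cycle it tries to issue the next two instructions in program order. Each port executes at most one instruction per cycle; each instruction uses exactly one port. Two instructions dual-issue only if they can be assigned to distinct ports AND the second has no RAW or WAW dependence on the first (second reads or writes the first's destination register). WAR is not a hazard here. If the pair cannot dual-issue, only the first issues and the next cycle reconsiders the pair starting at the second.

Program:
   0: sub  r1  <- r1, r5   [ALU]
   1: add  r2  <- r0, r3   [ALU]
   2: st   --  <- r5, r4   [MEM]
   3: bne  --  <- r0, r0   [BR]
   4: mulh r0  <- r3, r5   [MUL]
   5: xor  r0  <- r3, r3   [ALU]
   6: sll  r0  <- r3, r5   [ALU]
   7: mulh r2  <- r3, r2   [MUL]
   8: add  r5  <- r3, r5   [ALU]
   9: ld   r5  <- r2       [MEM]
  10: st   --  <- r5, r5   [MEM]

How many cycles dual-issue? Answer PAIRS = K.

0. sub add @i0+i1  | pair
1. st bne @i2+i3  | pair
2. mulh @i4  | WAW r0
3. xor @i5  | WAW r0
4. sll mulh @i6+i7  | pair
5. add @i8  | WAW r5
6. ld @i9  | no-port MEM/MEM
7. st @i10  | tail

PAIRS = 3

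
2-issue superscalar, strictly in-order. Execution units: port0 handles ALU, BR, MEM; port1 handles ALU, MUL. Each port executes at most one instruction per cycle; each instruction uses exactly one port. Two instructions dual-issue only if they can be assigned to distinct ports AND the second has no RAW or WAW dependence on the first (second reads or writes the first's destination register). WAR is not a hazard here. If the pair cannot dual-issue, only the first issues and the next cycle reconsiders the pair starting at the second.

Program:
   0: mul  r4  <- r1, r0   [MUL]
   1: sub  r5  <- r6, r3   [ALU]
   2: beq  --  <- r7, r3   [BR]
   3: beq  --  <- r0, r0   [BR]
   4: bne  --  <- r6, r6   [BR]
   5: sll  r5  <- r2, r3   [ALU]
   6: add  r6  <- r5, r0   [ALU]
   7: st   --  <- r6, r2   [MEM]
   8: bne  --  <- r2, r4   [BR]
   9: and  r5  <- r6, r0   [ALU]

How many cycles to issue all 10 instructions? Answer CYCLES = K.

CYCLES = 7

c0: i0,i1 mul sub  2-wide
c1: i2 beq  no-port BR/BR
c2: i3 beq  no-port BR/BR
c3: i4,i5 bne sll  2-wide
c4: i6 add  RAW r6
c5: i7 st  no-port MEM/BR
c6: i8,i9 bne and  2-wide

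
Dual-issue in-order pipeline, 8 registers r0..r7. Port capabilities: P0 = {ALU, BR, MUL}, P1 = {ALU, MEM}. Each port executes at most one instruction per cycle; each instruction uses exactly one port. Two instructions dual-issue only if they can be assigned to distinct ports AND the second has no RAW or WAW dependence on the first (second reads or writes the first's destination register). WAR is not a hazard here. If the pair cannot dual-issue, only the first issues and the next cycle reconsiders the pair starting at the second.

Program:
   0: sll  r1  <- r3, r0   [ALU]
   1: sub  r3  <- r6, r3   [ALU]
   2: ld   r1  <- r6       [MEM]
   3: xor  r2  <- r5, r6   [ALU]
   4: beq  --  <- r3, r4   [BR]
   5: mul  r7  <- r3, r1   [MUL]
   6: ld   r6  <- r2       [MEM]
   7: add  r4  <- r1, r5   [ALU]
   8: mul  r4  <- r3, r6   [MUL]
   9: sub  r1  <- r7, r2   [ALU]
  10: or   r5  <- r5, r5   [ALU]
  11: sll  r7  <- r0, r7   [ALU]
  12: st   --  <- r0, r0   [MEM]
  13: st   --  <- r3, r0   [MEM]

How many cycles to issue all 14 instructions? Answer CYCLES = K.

[0] i0,i1  sll;sub  -- dual
[1] i2,i3  ld;xor  -- dual
[2] i4  beq  -- no-port BR/MUL
[3] i5,i6  mul;ld  -- dual
[4] i7  add  -- WAW r4
[5] i8,i9  mul;sub  -- dual
[6] i10,i11  or;sll  -- dual
[7] i12  st  -- no-port MEM/MEM
[8] i13  st  -- tail

CYCLES = 9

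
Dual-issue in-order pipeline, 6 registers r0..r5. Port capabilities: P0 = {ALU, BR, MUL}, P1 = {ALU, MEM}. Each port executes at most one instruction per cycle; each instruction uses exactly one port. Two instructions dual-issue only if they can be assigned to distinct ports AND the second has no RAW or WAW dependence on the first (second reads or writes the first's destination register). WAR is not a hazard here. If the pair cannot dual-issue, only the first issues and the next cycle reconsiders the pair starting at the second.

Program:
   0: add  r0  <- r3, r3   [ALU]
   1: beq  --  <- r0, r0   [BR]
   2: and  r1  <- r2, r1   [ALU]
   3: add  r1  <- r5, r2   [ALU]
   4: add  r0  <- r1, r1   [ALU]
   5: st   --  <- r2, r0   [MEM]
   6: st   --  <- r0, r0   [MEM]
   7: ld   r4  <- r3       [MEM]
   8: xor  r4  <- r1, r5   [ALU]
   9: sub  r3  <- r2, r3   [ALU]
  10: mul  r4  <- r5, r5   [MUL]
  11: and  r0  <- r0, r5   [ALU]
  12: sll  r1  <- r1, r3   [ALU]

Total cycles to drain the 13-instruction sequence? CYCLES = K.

#0 head=0: add i0 RAW r0
#1 head=1: beq;and i1,i2 pair
#2 head=3: add i3 RAW r1
#3 head=4: add i4 RAW r0
#4 head=5: st i5 no-port MEM/MEM
#5 head=6: st i6 no-port MEM/MEM
#6 head=7: ld i7 WAW r4
#7 head=8: xor;sub i8,i9 pair
#8 head=10: mul;and i10,i11 pair
#9 head=12: sll i12 tail

CYCLES = 10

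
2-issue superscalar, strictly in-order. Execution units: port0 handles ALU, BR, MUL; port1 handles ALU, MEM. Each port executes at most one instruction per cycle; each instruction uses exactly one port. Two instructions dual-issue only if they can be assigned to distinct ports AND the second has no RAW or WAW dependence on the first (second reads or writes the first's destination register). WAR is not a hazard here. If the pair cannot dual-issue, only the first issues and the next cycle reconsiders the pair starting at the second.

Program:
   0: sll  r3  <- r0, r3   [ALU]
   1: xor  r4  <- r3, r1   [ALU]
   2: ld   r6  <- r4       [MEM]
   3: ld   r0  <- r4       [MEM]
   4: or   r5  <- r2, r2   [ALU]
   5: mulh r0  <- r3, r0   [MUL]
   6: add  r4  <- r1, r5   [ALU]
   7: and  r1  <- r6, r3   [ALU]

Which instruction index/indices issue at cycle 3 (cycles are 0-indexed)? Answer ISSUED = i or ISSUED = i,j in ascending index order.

ISSUED = 3,4

t=0 i0:sll.ALU ; RAW r3
t=1 i1:xor.ALU ; RAW r4
t=2 i2:ld.MEM ; no-port MEM/MEM
t=3 i3&i4:ld.MEM;or.ALU ; dual
t=4 i5&i6:mulh.MUL;add.ALU ; dual
t=5 i7:and.ALU ; tail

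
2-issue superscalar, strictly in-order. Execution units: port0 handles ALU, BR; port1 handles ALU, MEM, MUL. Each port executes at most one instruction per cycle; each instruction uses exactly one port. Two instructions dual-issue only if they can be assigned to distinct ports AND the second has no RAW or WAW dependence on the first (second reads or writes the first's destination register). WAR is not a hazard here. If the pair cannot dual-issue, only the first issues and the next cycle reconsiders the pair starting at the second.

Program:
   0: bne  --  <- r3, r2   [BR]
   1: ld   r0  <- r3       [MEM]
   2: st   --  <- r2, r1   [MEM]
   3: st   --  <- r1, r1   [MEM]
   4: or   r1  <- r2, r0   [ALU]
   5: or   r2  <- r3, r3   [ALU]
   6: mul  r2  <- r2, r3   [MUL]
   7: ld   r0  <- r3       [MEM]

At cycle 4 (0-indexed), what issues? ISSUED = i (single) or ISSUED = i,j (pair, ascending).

#0 head=0: bne+ld i0,i1 pair
#1 head=2: st i2 no-port MEM/MEM
#2 head=3: st+or i3,i4 pair
#3 head=5: or i5 RAW+WAW r2
#4 head=6: mul i6 no-port MUL/MEM
#5 head=7: ld i7 tail

ISSUED = 6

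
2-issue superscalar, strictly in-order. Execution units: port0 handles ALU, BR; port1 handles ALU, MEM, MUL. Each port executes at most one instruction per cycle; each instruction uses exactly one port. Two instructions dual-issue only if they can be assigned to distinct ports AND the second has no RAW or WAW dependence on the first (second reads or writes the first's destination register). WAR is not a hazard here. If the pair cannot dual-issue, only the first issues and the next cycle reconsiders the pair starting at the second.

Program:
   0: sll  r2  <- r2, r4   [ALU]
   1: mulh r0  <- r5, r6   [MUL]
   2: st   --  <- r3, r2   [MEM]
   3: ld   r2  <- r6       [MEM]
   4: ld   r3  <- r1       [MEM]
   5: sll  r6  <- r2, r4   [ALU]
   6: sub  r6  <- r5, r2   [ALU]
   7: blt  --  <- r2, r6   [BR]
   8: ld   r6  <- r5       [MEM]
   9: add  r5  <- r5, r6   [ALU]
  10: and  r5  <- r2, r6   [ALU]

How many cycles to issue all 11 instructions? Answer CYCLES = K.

t=0 i0/i1:sll.ALU;mulh.MUL ; 2-wide
t=1 i2:st.MEM ; no-port MEM/MEM
t=2 i3:ld.MEM ; no-port MEM/MEM
t=3 i4/i5:ld.MEM;sll.ALU ; 2-wide
t=4 i6:sub.ALU ; RAW r6
t=5 i7/i8:blt.BR;ld.MEM ; 2-wide
t=6 i9:add.ALU ; WAW r5
t=7 i10:and.ALU ; tail

CYCLES = 8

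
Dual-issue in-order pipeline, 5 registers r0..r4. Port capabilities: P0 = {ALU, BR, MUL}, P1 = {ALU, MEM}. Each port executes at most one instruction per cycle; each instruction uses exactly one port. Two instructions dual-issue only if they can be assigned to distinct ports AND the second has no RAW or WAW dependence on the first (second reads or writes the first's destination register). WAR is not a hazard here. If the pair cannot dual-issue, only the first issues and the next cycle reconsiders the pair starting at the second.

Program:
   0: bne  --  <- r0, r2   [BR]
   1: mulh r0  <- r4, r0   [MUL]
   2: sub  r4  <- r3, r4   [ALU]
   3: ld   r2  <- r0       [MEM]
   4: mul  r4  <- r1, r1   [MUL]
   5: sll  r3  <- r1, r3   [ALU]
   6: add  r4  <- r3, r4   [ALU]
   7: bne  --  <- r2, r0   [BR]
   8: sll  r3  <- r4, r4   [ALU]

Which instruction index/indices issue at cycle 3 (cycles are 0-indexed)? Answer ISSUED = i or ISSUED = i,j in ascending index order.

#0 head=0: bne i0 no-port BR/MUL
#1 head=1: mulh;sub i1,i2 dual
#2 head=3: ld;mul i3,i4 dual
#3 head=5: sll i5 RAW r3
#4 head=6: add;bne i6,i7 dual
#5 head=8: sll i8 tail

ISSUED = 5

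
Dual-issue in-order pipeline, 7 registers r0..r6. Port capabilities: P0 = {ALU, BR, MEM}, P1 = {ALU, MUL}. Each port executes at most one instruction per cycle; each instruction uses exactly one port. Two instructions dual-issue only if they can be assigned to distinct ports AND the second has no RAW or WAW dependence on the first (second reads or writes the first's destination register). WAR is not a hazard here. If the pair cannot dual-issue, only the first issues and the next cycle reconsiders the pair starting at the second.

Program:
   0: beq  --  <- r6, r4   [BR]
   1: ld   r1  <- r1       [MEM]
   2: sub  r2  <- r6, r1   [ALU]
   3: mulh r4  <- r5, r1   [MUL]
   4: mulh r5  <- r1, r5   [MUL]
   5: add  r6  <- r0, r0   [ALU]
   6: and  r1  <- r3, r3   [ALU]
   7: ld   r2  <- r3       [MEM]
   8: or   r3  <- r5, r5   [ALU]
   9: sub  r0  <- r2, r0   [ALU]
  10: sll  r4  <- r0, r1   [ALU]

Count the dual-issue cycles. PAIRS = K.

PAIRS = 4

c0: i0 beq.BR  no-port BR/MEM
c1: i1 ld.MEM  RAW r1
c2: i2&i3 sub.ALU/mulh.MUL  pair
c3: i4&i5 mulh.MUL/add.ALU  pair
c4: i6&i7 and.ALU/ld.MEM  pair
c5: i8&i9 or.ALU/sub.ALU  pair
c6: i10 sll.ALU  tail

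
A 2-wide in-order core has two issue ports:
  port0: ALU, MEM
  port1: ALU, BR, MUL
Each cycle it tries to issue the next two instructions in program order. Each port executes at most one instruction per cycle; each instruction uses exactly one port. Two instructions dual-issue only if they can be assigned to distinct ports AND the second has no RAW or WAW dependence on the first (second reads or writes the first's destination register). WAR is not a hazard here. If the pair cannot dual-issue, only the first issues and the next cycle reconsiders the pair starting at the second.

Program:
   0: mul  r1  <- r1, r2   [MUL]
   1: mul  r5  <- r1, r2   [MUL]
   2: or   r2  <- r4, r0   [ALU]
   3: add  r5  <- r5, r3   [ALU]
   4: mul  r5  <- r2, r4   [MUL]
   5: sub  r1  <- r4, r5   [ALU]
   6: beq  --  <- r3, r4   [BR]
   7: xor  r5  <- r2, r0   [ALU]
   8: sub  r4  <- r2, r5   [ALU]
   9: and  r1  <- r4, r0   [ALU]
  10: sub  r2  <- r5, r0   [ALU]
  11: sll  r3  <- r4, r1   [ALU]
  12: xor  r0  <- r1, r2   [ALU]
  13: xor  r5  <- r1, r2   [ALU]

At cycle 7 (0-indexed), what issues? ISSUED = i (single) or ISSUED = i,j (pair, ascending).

ISSUED = 9,10

[0] i0  mul  -- no-port MUL/MUL
[1] i1,i2  mul or  -- dual
[2] i3  add  -- WAW r5
[3] i4  mul  -- RAW r5
[4] i5,i6  sub beq  -- dual
[5] i7  xor  -- RAW r5
[6] i8  sub  -- RAW r4
[7] i9,i10  and sub  -- dual
[8] i11,i12  sll xor  -- dual
[9] i13  xor  -- tail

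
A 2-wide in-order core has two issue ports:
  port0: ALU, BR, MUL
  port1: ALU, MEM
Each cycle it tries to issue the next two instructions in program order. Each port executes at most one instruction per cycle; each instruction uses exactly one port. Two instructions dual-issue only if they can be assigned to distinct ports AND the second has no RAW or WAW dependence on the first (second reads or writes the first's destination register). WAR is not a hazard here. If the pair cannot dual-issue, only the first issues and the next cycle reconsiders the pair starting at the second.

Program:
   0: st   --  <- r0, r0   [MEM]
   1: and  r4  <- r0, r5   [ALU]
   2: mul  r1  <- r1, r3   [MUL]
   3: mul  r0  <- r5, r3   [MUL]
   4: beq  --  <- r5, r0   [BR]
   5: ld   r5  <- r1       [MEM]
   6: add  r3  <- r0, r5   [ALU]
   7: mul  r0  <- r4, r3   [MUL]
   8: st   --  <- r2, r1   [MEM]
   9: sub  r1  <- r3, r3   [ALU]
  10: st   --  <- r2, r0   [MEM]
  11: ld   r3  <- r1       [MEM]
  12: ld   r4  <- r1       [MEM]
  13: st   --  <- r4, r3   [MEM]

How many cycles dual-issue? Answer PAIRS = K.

#0 head=0: st.MEM;and.ALU i0,i1 pair
#1 head=2: mul.MUL i2 no-port MUL/MUL
#2 head=3: mul.MUL i3 no-port MUL/BR
#3 head=4: beq.BR;ld.MEM i4,i5 pair
#4 head=6: add.ALU i6 RAW r3
#5 head=7: mul.MUL;st.MEM i7,i8 pair
#6 head=9: sub.ALU;st.MEM i9,i10 pair
#7 head=11: ld.MEM i11 no-port MEM/MEM
#8 head=12: ld.MEM i12 no-port MEM/MEM
#9 head=13: st.MEM i13 tail

PAIRS = 4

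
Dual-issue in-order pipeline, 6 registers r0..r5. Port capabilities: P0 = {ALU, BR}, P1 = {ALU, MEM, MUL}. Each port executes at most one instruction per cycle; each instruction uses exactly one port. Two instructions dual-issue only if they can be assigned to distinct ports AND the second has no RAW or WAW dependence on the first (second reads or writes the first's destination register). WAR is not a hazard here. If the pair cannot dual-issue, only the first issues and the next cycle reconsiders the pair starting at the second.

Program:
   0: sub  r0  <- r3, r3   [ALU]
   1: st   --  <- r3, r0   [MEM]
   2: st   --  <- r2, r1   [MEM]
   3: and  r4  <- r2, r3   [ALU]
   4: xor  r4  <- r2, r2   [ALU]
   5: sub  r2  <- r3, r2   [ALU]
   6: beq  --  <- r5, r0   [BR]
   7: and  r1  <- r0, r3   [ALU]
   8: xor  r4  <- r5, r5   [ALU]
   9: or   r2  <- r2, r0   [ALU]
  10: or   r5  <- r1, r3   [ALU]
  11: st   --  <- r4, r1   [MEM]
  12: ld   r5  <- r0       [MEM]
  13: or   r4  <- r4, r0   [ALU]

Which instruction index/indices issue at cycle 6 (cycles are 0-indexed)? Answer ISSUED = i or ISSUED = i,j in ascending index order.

ISSUED = 10,11

0. sub.ALU @i0  | RAW r0
1. st.MEM @i1  | no-port MEM/MEM
2. st.MEM and.ALU @i2+i3  | dual
3. xor.ALU sub.ALU @i4+i5  | dual
4. beq.BR and.ALU @i6+i7  | dual
5. xor.ALU or.ALU @i8+i9  | dual
6. or.ALU st.MEM @i10+i11  | dual
7. ld.MEM or.ALU @i12+i13  | dual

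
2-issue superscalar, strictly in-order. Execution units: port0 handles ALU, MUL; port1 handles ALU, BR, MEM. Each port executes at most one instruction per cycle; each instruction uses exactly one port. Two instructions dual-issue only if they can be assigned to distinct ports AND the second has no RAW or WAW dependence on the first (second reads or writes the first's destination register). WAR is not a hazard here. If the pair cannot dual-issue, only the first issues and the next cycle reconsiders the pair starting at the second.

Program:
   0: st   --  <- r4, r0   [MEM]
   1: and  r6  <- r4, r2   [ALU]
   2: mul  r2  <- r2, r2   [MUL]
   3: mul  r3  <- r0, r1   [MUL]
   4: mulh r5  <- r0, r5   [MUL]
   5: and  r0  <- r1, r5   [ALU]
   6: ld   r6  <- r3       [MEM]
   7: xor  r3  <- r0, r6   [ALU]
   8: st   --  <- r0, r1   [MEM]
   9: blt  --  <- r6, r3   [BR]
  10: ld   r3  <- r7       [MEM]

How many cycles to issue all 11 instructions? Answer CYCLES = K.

[0] i0/i1  st+and  -- 2-wide
[1] i2  mul  -- no-port MUL/MUL
[2] i3  mul  -- no-port MUL/MUL
[3] i4  mulh  -- RAW r5
[4] i5/i6  and+ld  -- 2-wide
[5] i7/i8  xor+st  -- 2-wide
[6] i9  blt  -- no-port BR/MEM
[7] i10  ld  -- tail

CYCLES = 8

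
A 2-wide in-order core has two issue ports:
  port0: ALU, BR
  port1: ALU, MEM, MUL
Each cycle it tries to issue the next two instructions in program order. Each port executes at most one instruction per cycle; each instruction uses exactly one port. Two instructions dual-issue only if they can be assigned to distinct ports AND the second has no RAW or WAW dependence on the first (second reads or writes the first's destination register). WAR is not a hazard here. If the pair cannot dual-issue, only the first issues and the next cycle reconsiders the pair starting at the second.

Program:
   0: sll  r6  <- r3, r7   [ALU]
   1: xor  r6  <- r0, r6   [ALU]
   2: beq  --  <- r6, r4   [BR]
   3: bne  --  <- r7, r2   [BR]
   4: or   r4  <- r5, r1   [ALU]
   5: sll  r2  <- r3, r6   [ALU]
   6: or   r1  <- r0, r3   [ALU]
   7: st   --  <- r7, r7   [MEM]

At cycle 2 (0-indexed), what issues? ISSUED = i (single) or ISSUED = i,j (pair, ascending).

ISSUED = 2

  cy0 -> i0 (sll.ALU) RAW+WAW r6
  cy1 -> i1 (xor.ALU) RAW r6
  cy2 -> i2 (beq.BR) no-port BR/BR
  cy3 -> i3+i4 (bne.BR;or.ALU) dual
  cy4 -> i5+i6 (sll.ALU;or.ALU) dual
  cy5 -> i7 (st.MEM) tail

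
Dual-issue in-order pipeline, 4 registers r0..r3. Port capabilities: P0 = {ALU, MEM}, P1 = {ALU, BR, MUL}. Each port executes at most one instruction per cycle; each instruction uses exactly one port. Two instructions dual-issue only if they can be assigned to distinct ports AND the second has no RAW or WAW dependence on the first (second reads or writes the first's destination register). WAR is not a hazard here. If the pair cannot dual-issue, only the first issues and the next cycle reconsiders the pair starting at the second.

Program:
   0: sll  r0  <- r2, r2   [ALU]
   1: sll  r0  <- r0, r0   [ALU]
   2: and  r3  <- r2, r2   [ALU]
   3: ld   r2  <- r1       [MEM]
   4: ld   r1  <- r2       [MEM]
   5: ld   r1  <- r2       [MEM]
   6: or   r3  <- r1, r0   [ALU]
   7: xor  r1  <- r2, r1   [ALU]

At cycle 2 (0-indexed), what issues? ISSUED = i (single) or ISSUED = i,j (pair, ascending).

t=0 i0:sll ; RAW+WAW r0
t=1 i1&i2:sll;and ; dual
t=2 i3:ld ; no-port MEM/MEM
t=3 i4:ld ; no-port MEM/MEM
t=4 i5:ld ; RAW r1
t=5 i6&i7:or;xor ; dual

ISSUED = 3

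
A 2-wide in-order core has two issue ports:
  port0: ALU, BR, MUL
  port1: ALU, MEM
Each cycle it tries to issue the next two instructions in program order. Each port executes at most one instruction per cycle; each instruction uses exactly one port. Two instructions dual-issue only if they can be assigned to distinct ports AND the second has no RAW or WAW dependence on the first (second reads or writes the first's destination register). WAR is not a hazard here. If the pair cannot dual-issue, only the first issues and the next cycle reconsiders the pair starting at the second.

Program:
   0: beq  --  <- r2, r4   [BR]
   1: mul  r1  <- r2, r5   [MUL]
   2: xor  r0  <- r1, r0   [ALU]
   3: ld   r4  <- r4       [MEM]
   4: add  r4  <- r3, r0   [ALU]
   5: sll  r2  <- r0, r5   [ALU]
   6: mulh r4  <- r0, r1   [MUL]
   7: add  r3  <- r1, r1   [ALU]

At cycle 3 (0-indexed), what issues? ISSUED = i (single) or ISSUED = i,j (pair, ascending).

0. beq.BR @i0  | no-port BR/MUL
1. mul.MUL @i1  | RAW r1
2. xor.ALU+ld.MEM @i2/i3  | 2-wide
3. add.ALU+sll.ALU @i4/i5  | 2-wide
4. mulh.MUL+add.ALU @i6/i7  | 2-wide

ISSUED = 4,5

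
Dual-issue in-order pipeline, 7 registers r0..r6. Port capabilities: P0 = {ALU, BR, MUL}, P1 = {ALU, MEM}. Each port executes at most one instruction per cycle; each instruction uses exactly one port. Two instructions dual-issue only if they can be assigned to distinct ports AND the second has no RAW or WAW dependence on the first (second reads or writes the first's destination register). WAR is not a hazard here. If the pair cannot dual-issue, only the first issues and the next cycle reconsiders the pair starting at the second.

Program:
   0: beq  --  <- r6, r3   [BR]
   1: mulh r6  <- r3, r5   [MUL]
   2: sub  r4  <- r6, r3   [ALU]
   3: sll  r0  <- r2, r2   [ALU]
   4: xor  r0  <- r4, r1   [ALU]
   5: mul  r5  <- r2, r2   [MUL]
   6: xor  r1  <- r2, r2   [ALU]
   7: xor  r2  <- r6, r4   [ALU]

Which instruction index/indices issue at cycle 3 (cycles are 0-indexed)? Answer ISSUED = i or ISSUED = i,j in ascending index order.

[0] i0  beq.BR  -- no-port BR/MUL
[1] i1  mulh.MUL  -- RAW r6
[2] i2/i3  sub.ALU+sll.ALU  -- dual
[3] i4/i5  xor.ALU+mul.MUL  -- dual
[4] i6/i7  xor.ALU+xor.ALU  -- dual

ISSUED = 4,5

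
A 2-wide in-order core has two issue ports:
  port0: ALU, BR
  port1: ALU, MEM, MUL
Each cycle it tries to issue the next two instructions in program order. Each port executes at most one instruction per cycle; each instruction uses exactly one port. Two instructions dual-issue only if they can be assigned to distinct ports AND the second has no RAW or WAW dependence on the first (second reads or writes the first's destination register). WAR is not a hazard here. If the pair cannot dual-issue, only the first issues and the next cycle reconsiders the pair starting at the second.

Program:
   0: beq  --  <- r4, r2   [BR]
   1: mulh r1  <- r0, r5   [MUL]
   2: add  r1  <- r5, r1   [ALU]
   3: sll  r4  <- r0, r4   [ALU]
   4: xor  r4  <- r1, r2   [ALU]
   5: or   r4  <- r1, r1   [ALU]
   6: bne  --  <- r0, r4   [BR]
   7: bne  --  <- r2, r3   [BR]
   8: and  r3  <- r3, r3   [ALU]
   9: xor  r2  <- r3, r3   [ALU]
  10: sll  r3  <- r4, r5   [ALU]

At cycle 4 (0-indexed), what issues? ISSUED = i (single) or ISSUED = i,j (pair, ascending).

ISSUED = 6

[0] i0/i1  beq+mulh  -- pair
[1] i2/i3  add+sll  -- pair
[2] i4  xor  -- WAW r4
[3] i5  or  -- RAW r4
[4] i6  bne  -- no-port BR/BR
[5] i7/i8  bne+and  -- pair
[6] i9/i10  xor+sll  -- pair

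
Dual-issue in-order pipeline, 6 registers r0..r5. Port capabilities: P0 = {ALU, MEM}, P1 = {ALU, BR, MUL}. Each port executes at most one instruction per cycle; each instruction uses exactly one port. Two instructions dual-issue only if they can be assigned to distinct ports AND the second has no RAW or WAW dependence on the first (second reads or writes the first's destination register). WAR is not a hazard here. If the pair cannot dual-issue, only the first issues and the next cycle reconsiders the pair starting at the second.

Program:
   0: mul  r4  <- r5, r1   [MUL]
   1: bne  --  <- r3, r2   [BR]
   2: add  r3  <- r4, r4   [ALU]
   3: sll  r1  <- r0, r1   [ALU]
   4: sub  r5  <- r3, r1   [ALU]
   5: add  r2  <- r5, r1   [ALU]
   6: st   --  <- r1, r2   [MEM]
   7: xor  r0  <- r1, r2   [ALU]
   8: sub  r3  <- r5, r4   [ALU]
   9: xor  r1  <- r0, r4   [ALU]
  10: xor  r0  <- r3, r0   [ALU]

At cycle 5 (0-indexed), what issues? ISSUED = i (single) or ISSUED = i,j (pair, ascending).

c0: i0 mul.MUL  no-port MUL/BR
c1: i1&i2 bne.BR;add.ALU  pair
c2: i3 sll.ALU  RAW r1
c3: i4 sub.ALU  RAW r5
c4: i5 add.ALU  RAW r2
c5: i6&i7 st.MEM;xor.ALU  pair
c6: i8&i9 sub.ALU;xor.ALU  pair
c7: i10 xor.ALU  tail

ISSUED = 6,7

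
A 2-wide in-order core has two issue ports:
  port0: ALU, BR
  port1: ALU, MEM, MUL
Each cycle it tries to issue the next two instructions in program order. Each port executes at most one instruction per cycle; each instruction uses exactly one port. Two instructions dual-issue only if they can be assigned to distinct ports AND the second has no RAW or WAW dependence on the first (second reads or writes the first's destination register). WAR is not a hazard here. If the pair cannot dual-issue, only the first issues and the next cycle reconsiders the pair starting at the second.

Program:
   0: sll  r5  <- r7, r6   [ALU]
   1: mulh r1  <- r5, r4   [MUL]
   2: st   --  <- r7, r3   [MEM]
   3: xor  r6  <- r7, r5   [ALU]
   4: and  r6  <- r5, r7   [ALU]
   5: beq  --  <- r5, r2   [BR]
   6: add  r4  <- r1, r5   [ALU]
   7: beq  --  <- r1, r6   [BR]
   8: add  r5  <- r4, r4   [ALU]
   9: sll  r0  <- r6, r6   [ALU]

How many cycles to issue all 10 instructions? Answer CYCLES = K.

c0: i0 sll  RAW r5
c1: i1 mulh  no-port MUL/MEM
c2: i2,i3 st;xor  pair
c3: i4,i5 and;beq  pair
c4: i6,i7 add;beq  pair
c5: i8,i9 add;sll  pair

CYCLES = 6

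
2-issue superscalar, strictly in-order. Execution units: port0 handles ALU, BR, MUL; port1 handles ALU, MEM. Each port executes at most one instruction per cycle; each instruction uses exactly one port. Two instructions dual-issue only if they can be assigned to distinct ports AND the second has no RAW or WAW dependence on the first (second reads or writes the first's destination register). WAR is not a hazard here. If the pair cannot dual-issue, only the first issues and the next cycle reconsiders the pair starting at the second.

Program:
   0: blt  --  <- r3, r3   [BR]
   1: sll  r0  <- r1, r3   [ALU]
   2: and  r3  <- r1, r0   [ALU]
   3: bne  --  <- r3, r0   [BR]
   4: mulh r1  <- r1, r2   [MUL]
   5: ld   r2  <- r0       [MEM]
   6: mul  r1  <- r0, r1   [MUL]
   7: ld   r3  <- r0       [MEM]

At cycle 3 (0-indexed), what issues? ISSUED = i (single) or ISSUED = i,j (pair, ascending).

ISSUED = 4,5

[0] i0+i1  blt.BR sll.ALU  -- 2-wide
[1] i2  and.ALU  -- RAW r3
[2] i3  bne.BR  -- no-port BR/MUL
[3] i4+i5  mulh.MUL ld.MEM  -- 2-wide
[4] i6+i7  mul.MUL ld.MEM  -- 2-wide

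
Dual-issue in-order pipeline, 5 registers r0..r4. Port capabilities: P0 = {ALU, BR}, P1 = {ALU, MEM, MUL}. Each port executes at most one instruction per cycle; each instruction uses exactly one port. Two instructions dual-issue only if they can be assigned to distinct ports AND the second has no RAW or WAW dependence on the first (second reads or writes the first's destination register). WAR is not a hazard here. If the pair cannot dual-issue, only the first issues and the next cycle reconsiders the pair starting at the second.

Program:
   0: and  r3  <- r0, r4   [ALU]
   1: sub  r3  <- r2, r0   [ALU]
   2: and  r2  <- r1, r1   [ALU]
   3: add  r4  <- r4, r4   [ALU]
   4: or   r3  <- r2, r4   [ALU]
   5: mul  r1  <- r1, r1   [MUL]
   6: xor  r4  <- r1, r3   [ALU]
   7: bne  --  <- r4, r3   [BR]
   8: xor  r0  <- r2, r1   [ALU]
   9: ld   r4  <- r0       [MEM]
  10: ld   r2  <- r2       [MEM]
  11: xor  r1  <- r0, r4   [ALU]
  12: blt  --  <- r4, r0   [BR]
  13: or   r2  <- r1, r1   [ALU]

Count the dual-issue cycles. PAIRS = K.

t=0 i0:and ; WAW r3
t=1 i1/i2:sub+and ; pair
t=2 i3:add ; RAW r4
t=3 i4/i5:or+mul ; pair
t=4 i6:xor ; RAW r4
t=5 i7/i8:bne+xor ; pair
t=6 i9:ld ; no-port MEM/MEM
t=7 i10/i11:ld+xor ; pair
t=8 i12/i13:blt+or ; pair

PAIRS = 5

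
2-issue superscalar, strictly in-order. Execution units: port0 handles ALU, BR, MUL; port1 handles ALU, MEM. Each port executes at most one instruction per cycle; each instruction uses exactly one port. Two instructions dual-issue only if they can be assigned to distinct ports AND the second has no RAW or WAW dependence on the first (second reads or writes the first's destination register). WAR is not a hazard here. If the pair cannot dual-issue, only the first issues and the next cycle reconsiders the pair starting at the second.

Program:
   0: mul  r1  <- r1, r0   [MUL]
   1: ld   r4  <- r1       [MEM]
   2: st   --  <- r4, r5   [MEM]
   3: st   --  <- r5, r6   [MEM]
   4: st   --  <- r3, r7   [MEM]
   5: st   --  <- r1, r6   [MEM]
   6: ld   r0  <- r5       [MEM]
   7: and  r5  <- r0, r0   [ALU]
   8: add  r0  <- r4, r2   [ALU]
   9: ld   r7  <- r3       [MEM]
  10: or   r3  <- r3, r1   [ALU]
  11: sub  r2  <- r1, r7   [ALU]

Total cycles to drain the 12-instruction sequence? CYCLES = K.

CYCLES = 10

c0: i0 mul  RAW r1
c1: i1 ld  no-port MEM/MEM
c2: i2 st  no-port MEM/MEM
c3: i3 st  no-port MEM/MEM
c4: i4 st  no-port MEM/MEM
c5: i5 st  no-port MEM/MEM
c6: i6 ld  RAW r0
c7: i7&i8 and/add  pair
c8: i9&i10 ld/or  pair
c9: i11 sub  tail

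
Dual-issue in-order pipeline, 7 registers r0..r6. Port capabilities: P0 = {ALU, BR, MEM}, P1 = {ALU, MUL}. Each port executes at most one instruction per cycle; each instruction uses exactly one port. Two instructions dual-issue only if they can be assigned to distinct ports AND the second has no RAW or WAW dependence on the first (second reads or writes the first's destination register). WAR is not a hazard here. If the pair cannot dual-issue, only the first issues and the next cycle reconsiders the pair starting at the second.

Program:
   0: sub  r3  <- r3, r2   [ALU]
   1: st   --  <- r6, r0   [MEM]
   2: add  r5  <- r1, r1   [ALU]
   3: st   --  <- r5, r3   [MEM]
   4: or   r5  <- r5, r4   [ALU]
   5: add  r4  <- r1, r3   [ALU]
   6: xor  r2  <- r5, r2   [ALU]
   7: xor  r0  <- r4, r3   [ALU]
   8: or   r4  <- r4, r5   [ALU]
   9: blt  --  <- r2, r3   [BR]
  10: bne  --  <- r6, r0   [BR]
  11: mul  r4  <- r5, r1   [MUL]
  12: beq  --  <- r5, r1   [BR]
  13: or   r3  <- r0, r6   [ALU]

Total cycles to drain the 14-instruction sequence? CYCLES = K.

t=0 i0+i1:sub st ; pair
t=1 i2:add ; RAW r5
t=2 i3+i4:st or ; pair
t=3 i5+i6:add xor ; pair
t=4 i7+i8:xor or ; pair
t=5 i9:blt ; no-port BR/BR
t=6 i10+i11:bne mul ; pair
t=7 i12+i13:beq or ; pair

CYCLES = 8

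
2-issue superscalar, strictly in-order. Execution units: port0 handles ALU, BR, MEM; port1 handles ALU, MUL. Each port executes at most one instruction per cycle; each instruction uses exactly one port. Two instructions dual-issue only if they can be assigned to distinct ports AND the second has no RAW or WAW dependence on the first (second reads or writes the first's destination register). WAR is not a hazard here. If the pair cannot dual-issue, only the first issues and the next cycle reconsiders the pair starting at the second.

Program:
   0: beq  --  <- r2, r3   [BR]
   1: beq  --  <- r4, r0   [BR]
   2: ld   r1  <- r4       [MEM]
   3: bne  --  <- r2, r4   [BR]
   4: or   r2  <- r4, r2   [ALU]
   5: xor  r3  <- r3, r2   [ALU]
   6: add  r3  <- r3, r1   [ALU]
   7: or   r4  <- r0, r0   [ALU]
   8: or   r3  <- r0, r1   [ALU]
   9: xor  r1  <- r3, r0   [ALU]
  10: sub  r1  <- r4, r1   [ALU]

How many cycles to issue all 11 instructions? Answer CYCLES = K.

CYCLES = 9

0. beq.BR @i0  | no-port BR/BR
1. beq.BR @i1  | no-port BR/MEM
2. ld.MEM @i2  | no-port MEM/BR
3. bne.BR or.ALU @i3,i4  | 2-wide
4. xor.ALU @i5  | RAW+WAW r3
5. add.ALU or.ALU @i6,i7  | 2-wide
6. or.ALU @i8  | RAW r3
7. xor.ALU @i9  | RAW+WAW r1
8. sub.ALU @i10  | tail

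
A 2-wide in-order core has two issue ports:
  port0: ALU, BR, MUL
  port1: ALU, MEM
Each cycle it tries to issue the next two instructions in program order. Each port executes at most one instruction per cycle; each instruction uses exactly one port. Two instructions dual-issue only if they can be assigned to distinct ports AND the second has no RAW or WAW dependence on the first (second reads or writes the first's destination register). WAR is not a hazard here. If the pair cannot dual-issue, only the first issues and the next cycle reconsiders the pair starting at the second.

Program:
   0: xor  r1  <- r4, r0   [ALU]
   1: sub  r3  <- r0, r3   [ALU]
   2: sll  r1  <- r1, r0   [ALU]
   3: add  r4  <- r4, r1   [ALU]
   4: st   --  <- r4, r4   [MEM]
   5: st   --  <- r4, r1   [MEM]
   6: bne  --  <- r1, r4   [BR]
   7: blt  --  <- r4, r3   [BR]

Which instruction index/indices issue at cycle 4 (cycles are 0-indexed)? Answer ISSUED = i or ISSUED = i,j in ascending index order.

ISSUED = 5,6

c0: i0/i1 xor.ALU/sub.ALU  pair
c1: i2 sll.ALU  RAW r1
c2: i3 add.ALU  RAW r4
c3: i4 st.MEM  no-port MEM/MEM
c4: i5/i6 st.MEM/bne.BR  pair
c5: i7 blt.BR  tail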